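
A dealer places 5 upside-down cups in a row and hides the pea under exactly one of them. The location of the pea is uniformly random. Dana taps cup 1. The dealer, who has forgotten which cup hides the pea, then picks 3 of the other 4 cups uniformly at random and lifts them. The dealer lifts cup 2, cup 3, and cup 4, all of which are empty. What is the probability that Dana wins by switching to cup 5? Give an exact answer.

1/2

Consider each possible location of the pea in turn.
If it is under either of cups 1 and 5 (prior 1/5 each): the dealer picks exactly this set with probability 1/4 regardless, and none is the prize; weight (1/5)·(1/4) = 1/20 each.
If it is under any of cups 2, 3, and 4 (prior 1/5 each): that cup was opened and seen not to hold the prize — ruled out; weight (1/5)·0 = 0 each.
The weights sum to 1/10.
So P(the pea under cup 5 | the dealer opened cup 2, cup 3, and cup 4) = (1/20) / (1/10) = 1/2.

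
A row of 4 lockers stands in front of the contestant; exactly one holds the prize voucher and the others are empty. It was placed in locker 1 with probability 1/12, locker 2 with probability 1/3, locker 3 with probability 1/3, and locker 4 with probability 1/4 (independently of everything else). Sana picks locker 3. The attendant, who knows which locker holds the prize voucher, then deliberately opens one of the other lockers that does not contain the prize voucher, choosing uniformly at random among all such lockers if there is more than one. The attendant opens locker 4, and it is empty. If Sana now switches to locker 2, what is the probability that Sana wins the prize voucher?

12/23

Apply Bayes' rule, conditioning on where the prize voucher actually is.
If it is in locker 1 (prior 1/12): the attendant has 2 equally likely choices, so probability 1/2; weight (1/12)·(1/2) = 1/24.
If it is in locker 2 (prior 1/3): the attendant has 2 equally likely choices, so probability 1/2; weight (1/3)·(1/2) = 1/6.
If it is in locker 3 (prior 1/3): the attendant has 3 equally likely choices, so probability 1/3; weight (1/3)·(1/3) = 1/9.
If it is in locker 4 (prior 1/4): the attendant opened locker 4, so this case is ruled out; weight (1/4)·0 = 0.
The weights sum to 23/72.
So P(the prize voucher in locker 2 | the attendant opened locker 4) = (1/6) / (23/72) = 12/23.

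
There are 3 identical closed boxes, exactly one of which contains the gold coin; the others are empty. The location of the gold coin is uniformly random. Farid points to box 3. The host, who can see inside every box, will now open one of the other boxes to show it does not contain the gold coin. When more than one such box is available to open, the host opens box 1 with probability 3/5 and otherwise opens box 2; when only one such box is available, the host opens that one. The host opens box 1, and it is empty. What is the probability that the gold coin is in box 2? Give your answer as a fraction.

5/8

Consider each possible location of the gold coin in turn.
If it is in box 1 (prior 1/3): the host opened box 1, so this case is ruled out; weight (1/3)·0 = 0.
If it is in box 2 (prior 1/3): only box 1 is available, probability 1; weight (1/3)·1 = 1/3.
If it is in box 3 (prior 1/3): box 1 is available, opened with probability 3/5; weight (1/3)·(3/5) = 1/5.
The weights sum to 8/15.
So P(the gold coin in box 2 | the host opened box 1) = (1/3) / (8/15) = 5/8.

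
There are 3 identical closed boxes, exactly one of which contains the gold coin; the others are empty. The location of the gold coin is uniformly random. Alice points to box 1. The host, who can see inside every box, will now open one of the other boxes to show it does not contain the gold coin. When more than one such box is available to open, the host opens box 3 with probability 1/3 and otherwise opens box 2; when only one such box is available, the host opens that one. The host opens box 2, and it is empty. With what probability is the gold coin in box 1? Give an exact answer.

2/5

Apply Bayes' rule, conditioning on where the gold coin actually is.
If it is in box 1 (prior 1/3): box 3 is available but not opened, probability 2/3; weight (1/3)·(2/3) = 2/9.
If it is in box 2 (prior 1/3): the host opened box 2, so this case is ruled out; weight (1/3)·0 = 0.
If it is in box 3 (prior 1/3): only box 2 is available, probability 1; weight (1/3)·1 = 1/3.
The weights sum to 5/9.
So P(the gold coin in box 1 | the host opened box 2) = (2/9) / (5/9) = 2/5.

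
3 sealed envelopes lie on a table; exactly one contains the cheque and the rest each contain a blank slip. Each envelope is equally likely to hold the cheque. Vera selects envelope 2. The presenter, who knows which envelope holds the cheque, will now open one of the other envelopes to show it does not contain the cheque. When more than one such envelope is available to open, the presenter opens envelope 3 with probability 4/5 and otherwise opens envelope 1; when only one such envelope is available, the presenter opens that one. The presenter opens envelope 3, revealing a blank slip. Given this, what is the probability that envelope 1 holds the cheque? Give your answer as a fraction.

5/9

Condition on the true location of the cheque.
If it is in envelope 1 (prior 1/3): only envelope 3 is available, probability 1; weight (1/3)·1 = 1/3.
If it is in envelope 2 (prior 1/3): envelope 3 is available, opened with probability 4/5; weight (1/3)·(4/5) = 4/15.
If it is in envelope 3 (prior 1/3): the presenter opened envelope 3, so this case is ruled out; weight (1/3)·0 = 0.
The weights sum to 3/5.
So P(the cheque in envelope 1 | the presenter opened envelope 3) = (1/3) / (3/5) = 5/9.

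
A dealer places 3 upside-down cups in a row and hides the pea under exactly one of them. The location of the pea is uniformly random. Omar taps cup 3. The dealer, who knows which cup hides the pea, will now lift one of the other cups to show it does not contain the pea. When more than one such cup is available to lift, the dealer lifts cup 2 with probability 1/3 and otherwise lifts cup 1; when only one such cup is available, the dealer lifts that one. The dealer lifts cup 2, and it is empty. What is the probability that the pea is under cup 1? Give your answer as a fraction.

Condition on the true location of the pea.
If it is under cup 1 (prior 1/3): only cup 2 is available, probability 1; weight (1/3)·1 = 1/3.
If it is under cup 2 (prior 1/3): the dealer opened cup 2, so this case is ruled out; weight (1/3)·0 = 0.
If it is under cup 3 (prior 1/3): cup 2 is available, opened with probability 1/3; weight (1/3)·(1/3) = 1/9.
The weights sum to 4/9.
So P(the pea under cup 1 | the dealer opened cup 2) = (1/3) / (4/9) = 3/4.

3/4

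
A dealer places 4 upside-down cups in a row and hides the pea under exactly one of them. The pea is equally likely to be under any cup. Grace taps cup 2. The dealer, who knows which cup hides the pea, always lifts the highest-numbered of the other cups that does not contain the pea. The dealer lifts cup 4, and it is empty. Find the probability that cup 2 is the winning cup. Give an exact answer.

Apply Bayes' rule, conditioning on where the pea actually is.
If it is under any of cups 1, 2, and 3 (prior 1/4 each): cup 4 is the highest-numbered option available, probability 1; weight (1/4)·1 = 1/4 each.
If it is under cup 4 (prior 1/4): the dealer opened cup 4, so this case is ruled out; weight (1/4)·0 = 0.
The weights sum to 3/4.
So P(the pea under cup 2 | the dealer opened cup 4) = (1/4) / (3/4) = 1/3.

1/3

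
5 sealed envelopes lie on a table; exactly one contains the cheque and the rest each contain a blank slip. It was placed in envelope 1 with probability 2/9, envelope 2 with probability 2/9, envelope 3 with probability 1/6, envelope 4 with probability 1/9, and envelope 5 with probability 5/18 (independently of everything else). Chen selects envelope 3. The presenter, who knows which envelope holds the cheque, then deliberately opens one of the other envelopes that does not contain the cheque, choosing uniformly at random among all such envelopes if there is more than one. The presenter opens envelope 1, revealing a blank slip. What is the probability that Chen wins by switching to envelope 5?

Apply Bayes' rule, conditioning on where the cheque actually is.
If it is in envelope 1 (prior 2/9): the presenter opened envelope 1, so this case is ruled out; weight (2/9)·0 = 0.
If it is in envelope 2 (prior 2/9): the presenter has 3 equally likely choices, so probability 1/3; weight (2/9)·(1/3) = 2/27.
If it is in envelope 3 (prior 1/6): the presenter has 4 equally likely choices, so probability 1/4; weight (1/6)·(1/4) = 1/24.
If it is in envelope 4 (prior 1/9): the presenter has 3 equally likely choices, so probability 1/3; weight (1/9)·(1/3) = 1/27.
If it is in envelope 5 (prior 5/18): the presenter has 3 equally likely choices, so probability 1/3; weight (5/18)·(1/3) = 5/54.
The weights sum to 53/216.
So P(the cheque in envelope 5 | the presenter opened envelope 1) = (5/54) / (53/216) = 20/53.

20/53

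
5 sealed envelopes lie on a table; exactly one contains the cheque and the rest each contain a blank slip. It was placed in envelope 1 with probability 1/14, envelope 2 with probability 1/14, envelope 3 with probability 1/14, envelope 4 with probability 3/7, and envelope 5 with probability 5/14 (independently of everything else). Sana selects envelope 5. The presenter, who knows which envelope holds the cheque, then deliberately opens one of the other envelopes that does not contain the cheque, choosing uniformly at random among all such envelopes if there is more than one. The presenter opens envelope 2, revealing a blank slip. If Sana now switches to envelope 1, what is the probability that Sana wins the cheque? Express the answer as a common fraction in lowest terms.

4/47

Apply Bayes' rule, conditioning on where the cheque actually is.
If it is in either of envelopes 1 and 3 (prior 1/14 each): the presenter has 3 equally likely choices, so probability 1/3; weight (1/14)·(1/3) = 1/42 each.
If it is in envelope 2 (prior 1/14): the presenter opened envelope 2, so this case is ruled out; weight (1/14)·0 = 0.
If it is in envelope 4 (prior 3/7): the presenter has 3 equally likely choices, so probability 1/3; weight (3/7)·(1/3) = 1/7.
If it is in envelope 5 (prior 5/14): the presenter has 4 equally likely choices, so probability 1/4; weight (5/14)·(1/4) = 5/56.
The weights sum to 47/168.
So P(the cheque in envelope 1 | the presenter opened envelope 2) = (1/42) / (47/168) = 4/47.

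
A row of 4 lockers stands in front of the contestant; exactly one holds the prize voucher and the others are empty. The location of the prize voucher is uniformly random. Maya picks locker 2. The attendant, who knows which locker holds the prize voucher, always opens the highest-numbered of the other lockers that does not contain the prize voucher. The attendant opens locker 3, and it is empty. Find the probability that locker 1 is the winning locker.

Consider each possible location of the prize voucher in turn.
If it is in either of lockers 1 and 2 (prior 1/4 each): the attendant would have opened locker 4 instead, probability 0; weight (1/4)·0 = 0 each.
If it is in locker 3 (prior 1/4): the attendant opened locker 3, so this case is ruled out; weight (1/4)·0 = 0.
If it is in locker 4 (prior 1/4): locker 3 is the highest-numbered option available, probability 1; weight (1/4)·1 = 1/4.
The weights sum to 1/4.
So P(the prize voucher in locker 1 | the attendant opened locker 3) = 0 / (1/4) = 0.

0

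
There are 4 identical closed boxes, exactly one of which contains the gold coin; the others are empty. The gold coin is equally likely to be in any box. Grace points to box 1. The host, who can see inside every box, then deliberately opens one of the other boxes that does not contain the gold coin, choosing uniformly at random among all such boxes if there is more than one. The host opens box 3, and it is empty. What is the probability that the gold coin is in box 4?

Consider each possible location of the gold coin in turn.
If it is in box 1 (prior 1/4): the host has 3 equally likely choices, so probability 1/3; weight (1/4)·(1/3) = 1/12.
If it is in either of boxes 2 and 4 (prior 1/4 each): the host has 2 equally likely choices, so probability 1/2; weight (1/4)·(1/2) = 1/8 each.
If it is in box 3 (prior 1/4): the host opened box 3, so this case is ruled out; weight (1/4)·0 = 0.
The weights sum to 1/3.
So P(the gold coin in box 4 | the host opened box 3) = (1/8) / (1/3) = 3/8.

3/8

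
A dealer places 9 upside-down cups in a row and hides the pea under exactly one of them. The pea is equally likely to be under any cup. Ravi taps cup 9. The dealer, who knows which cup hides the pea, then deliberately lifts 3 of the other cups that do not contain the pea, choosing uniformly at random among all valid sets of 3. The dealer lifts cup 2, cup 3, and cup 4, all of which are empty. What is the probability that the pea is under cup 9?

Consider each possible location of the pea in turn.
If it is under any of cups 1, 5, 6, 7, and 8 (prior 1/9 each): the dealer has 35 equally likely choices, so probability 1/35; weight (1/9)·(1/35) = 1/315 each.
If it is under any of cups 2, 3, and 4 (prior 1/9 each): that cup was opened and seen not to hold the prize — ruled out; weight (1/9)·0 = 0 each.
If it is under cup 9 (prior 1/9): the dealer has 56 equally likely choices, so probability 1/56; weight (1/9)·(1/56) = 1/504.
The weights sum to 1/56.
So P(the pea under cup 9 | the dealer opened cup 2, cup 3, and cup 4) = (1/504) / (1/56) = 1/9.

1/9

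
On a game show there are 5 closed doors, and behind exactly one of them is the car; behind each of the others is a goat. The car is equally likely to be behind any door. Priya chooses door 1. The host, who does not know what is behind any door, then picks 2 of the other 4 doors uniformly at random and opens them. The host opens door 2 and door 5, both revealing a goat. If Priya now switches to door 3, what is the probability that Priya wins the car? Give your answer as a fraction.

1/3

Condition on the true location of the car.
If it is behind any of doors 1, 3, and 4 (prior 1/5 each): the host picks exactly this set with probability 1/6 regardless, and none is the prize; weight (1/5)·(1/6) = 1/30 each.
If it is behind either of doors 2 and 5 (prior 1/5 each): that door was opened and seen not to hold the prize — ruled out; weight (1/5)·0 = 0 each.
The weights sum to 1/10.
So P(the car behind door 3 | the host opened door 2 and door 5) = (1/30) / (1/10) = 1/3.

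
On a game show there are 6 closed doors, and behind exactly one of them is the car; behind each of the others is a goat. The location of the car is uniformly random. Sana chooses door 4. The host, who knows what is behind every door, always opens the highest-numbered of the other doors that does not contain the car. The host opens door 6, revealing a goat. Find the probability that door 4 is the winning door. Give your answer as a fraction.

Apply Bayes' rule, conditioning on where the car actually is.
If it is behind any of doors 1, 2, 3, 4, and 5 (prior 1/6 each): door 6 is the highest-numbered option available, probability 1; weight (1/6)·1 = 1/6 each.
If it is behind door 6 (prior 1/6): the host opened door 6, so this case is ruled out; weight (1/6)·0 = 0.
The weights sum to 5/6.
So P(the car behind door 4 | the host opened door 6) = (1/6) / (5/6) = 1/5.

1/5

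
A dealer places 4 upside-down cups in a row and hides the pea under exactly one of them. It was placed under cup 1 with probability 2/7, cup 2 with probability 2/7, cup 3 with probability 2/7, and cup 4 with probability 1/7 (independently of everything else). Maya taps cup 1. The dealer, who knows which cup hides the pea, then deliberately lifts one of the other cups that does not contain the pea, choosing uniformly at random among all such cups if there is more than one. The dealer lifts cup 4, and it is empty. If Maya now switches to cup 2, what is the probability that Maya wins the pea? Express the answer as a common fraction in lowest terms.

3/8

Consider each possible location of the pea in turn.
If it is under cup 1 (prior 2/7): the dealer has 3 equally likely choices, so probability 1/3; weight (2/7)·(1/3) = 2/21.
If it is under either of cups 2 and 3 (prior 2/7 each): the dealer has 2 equally likely choices, so probability 1/2; weight (2/7)·(1/2) = 1/7 each.
If it is under cup 4 (prior 1/7): the dealer opened cup 4, so this case is ruled out; weight (1/7)·0 = 0.
The weights sum to 8/21.
So P(the pea under cup 2 | the dealer opened cup 4) = (1/7) / (8/21) = 3/8.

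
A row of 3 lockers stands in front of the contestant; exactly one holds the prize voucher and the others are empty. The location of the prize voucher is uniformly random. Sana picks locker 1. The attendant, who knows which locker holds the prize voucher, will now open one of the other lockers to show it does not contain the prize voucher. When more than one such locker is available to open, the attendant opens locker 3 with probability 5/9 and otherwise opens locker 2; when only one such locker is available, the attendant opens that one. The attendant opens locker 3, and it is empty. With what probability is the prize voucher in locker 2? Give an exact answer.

Consider each possible location of the prize voucher in turn.
If it is in locker 1 (prior 1/3): locker 3 is available, opened with probability 5/9; weight (1/3)·(5/9) = 5/27.
If it is in locker 2 (prior 1/3): only locker 3 is available, probability 1; weight (1/3)·1 = 1/3.
If it is in locker 3 (prior 1/3): the attendant opened locker 3, so this case is ruled out; weight (1/3)·0 = 0.
The weights sum to 14/27.
So P(the prize voucher in locker 2 | the attendant opened locker 3) = (1/3) / (14/27) = 9/14.

9/14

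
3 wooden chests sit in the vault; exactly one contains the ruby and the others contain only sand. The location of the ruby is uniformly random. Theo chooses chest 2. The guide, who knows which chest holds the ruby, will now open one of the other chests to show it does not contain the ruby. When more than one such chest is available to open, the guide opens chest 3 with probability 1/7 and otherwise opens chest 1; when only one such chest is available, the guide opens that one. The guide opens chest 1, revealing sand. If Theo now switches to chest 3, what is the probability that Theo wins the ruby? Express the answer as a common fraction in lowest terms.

Consider each possible location of the ruby in turn.
If it is in chest 1 (prior 1/3): the guide opened chest 1, so this case is ruled out; weight (1/3)·0 = 0.
If it is in chest 2 (prior 1/3): chest 3 is available but not opened, probability 6/7; weight (1/3)·(6/7) = 2/7.
If it is in chest 3 (prior 1/3): only chest 1 is available, probability 1; weight (1/3)·1 = 1/3.
The weights sum to 13/21.
So P(the ruby in chest 3 | the guide opened chest 1) = (1/3) / (13/21) = 7/13.

7/13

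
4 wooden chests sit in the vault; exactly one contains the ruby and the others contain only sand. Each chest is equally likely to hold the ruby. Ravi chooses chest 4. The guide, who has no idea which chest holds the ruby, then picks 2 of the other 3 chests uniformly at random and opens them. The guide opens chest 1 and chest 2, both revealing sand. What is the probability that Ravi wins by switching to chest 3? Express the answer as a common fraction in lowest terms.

1/2

Consider each possible location of the ruby in turn.
If it is in either of chests 1 and 2 (prior 1/4 each): that chest was opened and seen not to hold the prize — ruled out; weight (1/4)·0 = 0 each.
If it is in either of chests 3 and 4 (prior 1/4 each): the guide picks exactly this set with probability 1/3 regardless, and none is the prize; weight (1/4)·(1/3) = 1/12 each.
The weights sum to 1/6.
So P(the ruby in chest 3 | the guide opened chest 1 and chest 2) = (1/12) / (1/6) = 1/2.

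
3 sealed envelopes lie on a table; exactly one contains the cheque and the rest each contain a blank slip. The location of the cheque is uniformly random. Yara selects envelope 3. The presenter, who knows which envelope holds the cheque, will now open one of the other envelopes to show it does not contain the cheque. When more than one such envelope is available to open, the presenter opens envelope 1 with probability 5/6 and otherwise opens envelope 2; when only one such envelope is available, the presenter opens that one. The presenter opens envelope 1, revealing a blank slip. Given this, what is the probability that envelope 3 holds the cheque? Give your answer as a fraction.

5/11

Condition on the true location of the cheque.
If it is in envelope 1 (prior 1/3): the presenter opened envelope 1, so this case is ruled out; weight (1/3)·0 = 0.
If it is in envelope 2 (prior 1/3): only envelope 1 is available, probability 1; weight (1/3)·1 = 1/3.
If it is in envelope 3 (prior 1/3): envelope 1 is available, opened with probability 5/6; weight (1/3)·(5/6) = 5/18.
The weights sum to 11/18.
So P(the cheque in envelope 3 | the presenter opened envelope 1) = (5/18) / (11/18) = 5/11.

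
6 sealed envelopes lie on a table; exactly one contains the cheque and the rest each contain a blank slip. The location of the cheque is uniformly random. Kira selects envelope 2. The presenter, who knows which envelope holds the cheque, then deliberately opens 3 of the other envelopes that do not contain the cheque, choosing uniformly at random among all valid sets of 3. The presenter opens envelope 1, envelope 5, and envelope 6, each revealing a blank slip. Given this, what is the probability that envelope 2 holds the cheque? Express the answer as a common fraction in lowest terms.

1/6

Consider each possible location of the cheque in turn.
If it is in any of envelopes 1, 5, and 6 (prior 1/6 each): that envelope was opened and seen not to hold the prize — ruled out; weight (1/6)·0 = 0 each.
If it is in envelope 2 (prior 1/6): the presenter has 10 equally likely choices, so probability 1/10; weight (1/6)·(1/10) = 1/60.
If it is in either of envelopes 3 and 4 (prior 1/6 each): the presenter has 4 equally likely choices, so probability 1/4; weight (1/6)·(1/4) = 1/24 each.
The weights sum to 1/10.
So P(the cheque in envelope 2 | the presenter opened envelope 1, envelope 5, and envelope 6) = (1/60) / (1/10) = 1/6.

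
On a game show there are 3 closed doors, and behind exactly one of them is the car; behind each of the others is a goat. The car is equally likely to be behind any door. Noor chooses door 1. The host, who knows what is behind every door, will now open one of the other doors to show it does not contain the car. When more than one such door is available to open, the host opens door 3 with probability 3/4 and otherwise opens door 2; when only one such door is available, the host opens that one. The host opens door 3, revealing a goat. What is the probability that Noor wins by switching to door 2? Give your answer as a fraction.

Condition on the true location of the car.
If it is behind door 1 (prior 1/3): door 3 is available, opened with probability 3/4; weight (1/3)·(3/4) = 1/4.
If it is behind door 2 (prior 1/3): only door 3 is available, probability 1; weight (1/3)·1 = 1/3.
If it is behind door 3 (prior 1/3): the host opened door 3, so this case is ruled out; weight (1/3)·0 = 0.
The weights sum to 7/12.
So P(the car behind door 2 | the host opened door 3) = (1/3) / (7/12) = 4/7.

4/7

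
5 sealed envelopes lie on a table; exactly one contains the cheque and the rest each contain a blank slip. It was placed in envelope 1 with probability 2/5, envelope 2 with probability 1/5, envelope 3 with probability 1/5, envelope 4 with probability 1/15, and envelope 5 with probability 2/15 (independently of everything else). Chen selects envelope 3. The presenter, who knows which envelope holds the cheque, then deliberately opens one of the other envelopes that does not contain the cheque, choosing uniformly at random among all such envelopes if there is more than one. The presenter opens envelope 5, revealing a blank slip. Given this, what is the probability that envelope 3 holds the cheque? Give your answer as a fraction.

Apply Bayes' rule, conditioning on where the cheque actually is.
If it is in envelope 1 (prior 2/5): the presenter has 3 equally likely choices, so probability 1/3; weight (2/5)·(1/3) = 2/15.
If it is in envelope 2 (prior 1/5): the presenter has 3 equally likely choices, so probability 1/3; weight (1/5)·(1/3) = 1/15.
If it is in envelope 3 (prior 1/5): the presenter has 4 equally likely choices, so probability 1/4; weight (1/5)·(1/4) = 1/20.
If it is in envelope 4 (prior 1/15): the presenter has 3 equally likely choices, so probability 1/3; weight (1/15)·(1/3) = 1/45.
If it is in envelope 5 (prior 2/15): the presenter opened envelope 5, so this case is ruled out; weight (2/15)·0 = 0.
The weights sum to 49/180.
So P(the cheque in envelope 3 | the presenter opened envelope 5) = (1/20) / (49/180) = 9/49.

9/49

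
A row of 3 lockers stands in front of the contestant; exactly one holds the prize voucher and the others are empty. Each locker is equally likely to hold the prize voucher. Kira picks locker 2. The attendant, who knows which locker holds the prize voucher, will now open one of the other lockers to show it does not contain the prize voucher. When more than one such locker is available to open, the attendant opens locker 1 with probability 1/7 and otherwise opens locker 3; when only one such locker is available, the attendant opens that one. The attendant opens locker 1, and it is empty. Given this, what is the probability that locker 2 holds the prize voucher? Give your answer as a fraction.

Consider each possible location of the prize voucher in turn.
If it is in locker 1 (prior 1/3): the attendant opened locker 1, so this case is ruled out; weight (1/3)·0 = 0.
If it is in locker 2 (prior 1/3): locker 1 is available, opened with probability 1/7; weight (1/3)·(1/7) = 1/21.
If it is in locker 3 (prior 1/3): only locker 1 is available, probability 1; weight (1/3)·1 = 1/3.
The weights sum to 8/21.
So P(the prize voucher in locker 2 | the attendant opened locker 1) = (1/21) / (8/21) = 1/8.

1/8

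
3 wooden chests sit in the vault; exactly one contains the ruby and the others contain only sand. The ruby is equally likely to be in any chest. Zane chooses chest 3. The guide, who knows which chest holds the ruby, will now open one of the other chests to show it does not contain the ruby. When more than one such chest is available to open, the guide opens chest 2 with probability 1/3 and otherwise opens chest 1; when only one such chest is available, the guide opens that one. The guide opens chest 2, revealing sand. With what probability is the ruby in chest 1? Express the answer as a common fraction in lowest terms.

Condition on the true location of the ruby.
If it is in chest 1 (prior 1/3): only chest 2 is available, probability 1; weight (1/3)·1 = 1/3.
If it is in chest 2 (prior 1/3): the guide opened chest 2, so this case is ruled out; weight (1/3)·0 = 0.
If it is in chest 3 (prior 1/3): chest 2 is available, opened with probability 1/3; weight (1/3)·(1/3) = 1/9.
The weights sum to 4/9.
So P(the ruby in chest 1 | the guide opened chest 2) = (1/3) / (4/9) = 3/4.

3/4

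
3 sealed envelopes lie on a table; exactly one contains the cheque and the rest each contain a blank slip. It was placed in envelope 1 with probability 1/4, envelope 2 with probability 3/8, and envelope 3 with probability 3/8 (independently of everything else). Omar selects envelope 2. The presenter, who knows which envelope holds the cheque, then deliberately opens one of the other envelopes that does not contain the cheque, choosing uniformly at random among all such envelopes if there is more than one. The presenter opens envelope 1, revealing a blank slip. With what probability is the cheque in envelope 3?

Condition on the true location of the cheque.
If it is in envelope 1 (prior 1/4): the presenter opened envelope 1, so this case is ruled out; weight (1/4)·0 = 0.
If it is in envelope 2 (prior 3/8): the presenter has 2 equally likely choices, so probability 1/2; weight (3/8)·(1/2) = 3/16.
If it is in envelope 3 (prior 3/8): the presenter has no choice, probability 1; weight (3/8)·1 = 3/8.
The weights sum to 9/16.
So P(the cheque in envelope 3 | the presenter opened envelope 1) = (3/8) / (9/16) = 2/3.

2/3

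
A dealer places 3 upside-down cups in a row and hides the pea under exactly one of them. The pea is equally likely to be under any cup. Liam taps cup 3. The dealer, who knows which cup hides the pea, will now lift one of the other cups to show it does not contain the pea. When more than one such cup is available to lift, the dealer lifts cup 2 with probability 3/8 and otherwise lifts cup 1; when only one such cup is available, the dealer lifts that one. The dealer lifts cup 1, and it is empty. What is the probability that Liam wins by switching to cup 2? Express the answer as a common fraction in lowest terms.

8/13

Condition on the true location of the pea.
If it is under cup 1 (prior 1/3): the dealer opened cup 1, so this case is ruled out; weight (1/3)·0 = 0.
If it is under cup 2 (prior 1/3): only cup 1 is available, probability 1; weight (1/3)·1 = 1/3.
If it is under cup 3 (prior 1/3): cup 2 is available but not opened, probability 5/8; weight (1/3)·(5/8) = 5/24.
The weights sum to 13/24.
So P(the pea under cup 2 | the dealer opened cup 1) = (1/3) / (13/24) = 8/13.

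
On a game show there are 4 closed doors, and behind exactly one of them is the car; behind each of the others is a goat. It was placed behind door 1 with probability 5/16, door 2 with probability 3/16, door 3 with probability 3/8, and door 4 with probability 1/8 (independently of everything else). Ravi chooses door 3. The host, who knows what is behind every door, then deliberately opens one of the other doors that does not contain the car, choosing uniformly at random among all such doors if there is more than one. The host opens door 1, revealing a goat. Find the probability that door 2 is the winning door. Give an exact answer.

1/3

Consider each possible location of the car in turn.
If it is behind door 1 (prior 5/16): the host opened door 1, so this case is ruled out; weight (5/16)·0 = 0.
If it is behind door 2 (prior 3/16): the host has 2 equally likely choices, so probability 1/2; weight (3/16)·(1/2) = 3/32.
If it is behind door 3 (prior 3/8): the host has 3 equally likely choices, so probability 1/3; weight (3/8)·(1/3) = 1/8.
If it is behind door 4 (prior 1/8): the host has 2 equally likely choices, so probability 1/2; weight (1/8)·(1/2) = 1/16.
The weights sum to 9/32.
So P(the car behind door 2 | the host opened door 1) = (3/32) / (9/32) = 1/3.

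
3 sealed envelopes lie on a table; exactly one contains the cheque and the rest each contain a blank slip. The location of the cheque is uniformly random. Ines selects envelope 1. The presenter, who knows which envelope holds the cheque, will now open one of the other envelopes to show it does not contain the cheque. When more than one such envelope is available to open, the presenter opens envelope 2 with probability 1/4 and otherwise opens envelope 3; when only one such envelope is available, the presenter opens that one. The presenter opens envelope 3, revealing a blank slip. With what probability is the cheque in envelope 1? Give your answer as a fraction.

Apply Bayes' rule, conditioning on where the cheque actually is.
If it is in envelope 1 (prior 1/3): envelope 2 is available but not opened, probability 3/4; weight (1/3)·(3/4) = 1/4.
If it is in envelope 2 (prior 1/3): only envelope 3 is available, probability 1; weight (1/3)·1 = 1/3.
If it is in envelope 3 (prior 1/3): the presenter opened envelope 3, so this case is ruled out; weight (1/3)·0 = 0.
The weights sum to 7/12.
So P(the cheque in envelope 1 | the presenter opened envelope 3) = (1/4) / (7/12) = 3/7.

3/7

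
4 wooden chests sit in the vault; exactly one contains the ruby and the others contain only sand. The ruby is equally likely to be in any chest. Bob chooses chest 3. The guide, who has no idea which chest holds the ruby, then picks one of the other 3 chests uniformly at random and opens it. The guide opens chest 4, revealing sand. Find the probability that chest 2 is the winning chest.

1/3

Apply Bayes' rule, conditioning on where the ruby actually is.
If it is in any of chests 1, 2, and 3 (prior 1/4 each): the guide picks chest 4 with probability 1/3 regardless, and it is not the prize; weight (1/4)·(1/3) = 1/12 each.
If it is in chest 4 (prior 1/4): the guide opened chest 4, so this case is ruled out; weight (1/4)·0 = 0.
The weights sum to 1/4.
So P(the ruby in chest 2 | the guide opened chest 4) = (1/12) / (1/4) = 1/3.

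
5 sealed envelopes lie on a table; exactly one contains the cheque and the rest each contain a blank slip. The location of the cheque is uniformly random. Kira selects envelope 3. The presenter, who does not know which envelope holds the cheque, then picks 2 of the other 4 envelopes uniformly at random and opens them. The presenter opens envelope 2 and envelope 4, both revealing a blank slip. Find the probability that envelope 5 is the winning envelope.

1/3

Consider each possible location of the cheque in turn.
If it is in any of envelopes 1, 3, and 5 (prior 1/5 each): the presenter picks exactly this set with probability 1/6 regardless, and none is the prize; weight (1/5)·(1/6) = 1/30 each.
If it is in either of envelopes 2 and 4 (prior 1/5 each): that envelope was opened and seen not to hold the prize — ruled out; weight (1/5)·0 = 0 each.
The weights sum to 1/10.
So P(the cheque in envelope 5 | the presenter opened envelope 2 and envelope 4) = (1/30) / (1/10) = 1/3.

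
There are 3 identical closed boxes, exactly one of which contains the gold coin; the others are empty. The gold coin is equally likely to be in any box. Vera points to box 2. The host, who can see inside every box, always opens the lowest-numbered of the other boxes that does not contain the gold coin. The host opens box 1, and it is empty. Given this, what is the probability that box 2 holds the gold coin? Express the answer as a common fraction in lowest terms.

1/2

Condition on the true location of the gold coin.
If it is in box 1 (prior 1/3): the host opened box 1, so this case is ruled out; weight (1/3)·0 = 0.
If it is in either of boxes 2 and 3 (prior 1/3 each): box 1 is the lowest-numbered option available, probability 1; weight (1/3)·1 = 1/3 each.
The weights sum to 2/3.
So P(the gold coin in box 2 | the host opened box 1) = (1/3) / (2/3) = 1/2.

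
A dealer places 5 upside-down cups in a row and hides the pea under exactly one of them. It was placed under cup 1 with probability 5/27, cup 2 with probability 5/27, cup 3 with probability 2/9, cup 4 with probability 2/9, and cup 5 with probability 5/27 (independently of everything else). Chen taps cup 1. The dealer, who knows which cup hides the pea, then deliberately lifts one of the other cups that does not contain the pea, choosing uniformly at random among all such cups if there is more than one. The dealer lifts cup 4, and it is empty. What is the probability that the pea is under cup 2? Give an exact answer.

Consider each possible location of the pea in turn.
If it is under cup 1 (prior 5/27): the dealer has 4 equally likely choices, so probability 1/4; weight (5/27)·(1/4) = 5/108.
If it is under either of cups 2 and 5 (prior 5/27 each): the dealer has 3 equally likely choices, so probability 1/3; weight (5/27)·(1/3) = 5/81 each.
If it is under cup 3 (prior 2/9): the dealer has 3 equally likely choices, so probability 1/3; weight (2/9)·(1/3) = 2/27.
If it is under cup 4 (prior 2/9): the dealer opened cup 4, so this case is ruled out; weight (2/9)·0 = 0.
The weights sum to 79/324.
So P(the pea under cup 2 | the dealer opened cup 4) = (5/81) / (79/324) = 20/79.

20/79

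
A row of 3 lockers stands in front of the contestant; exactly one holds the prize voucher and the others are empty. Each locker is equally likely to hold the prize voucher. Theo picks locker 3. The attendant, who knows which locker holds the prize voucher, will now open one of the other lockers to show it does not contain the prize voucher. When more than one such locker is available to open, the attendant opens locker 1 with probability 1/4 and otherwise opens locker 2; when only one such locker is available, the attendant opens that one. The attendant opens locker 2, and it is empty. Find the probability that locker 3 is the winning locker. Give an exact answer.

Condition on the true location of the prize voucher.
If it is in locker 1 (prior 1/3): only locker 2 is available, probability 1; weight (1/3)·1 = 1/3.
If it is in locker 2 (prior 1/3): the attendant opened locker 2, so this case is ruled out; weight (1/3)·0 = 0.
If it is in locker 3 (prior 1/3): locker 1 is available but not opened, probability 3/4; weight (1/3)·(3/4) = 1/4.
The weights sum to 7/12.
So P(the prize voucher in locker 3 | the attendant opened locker 2) = (1/4) / (7/12) = 3/7.

3/7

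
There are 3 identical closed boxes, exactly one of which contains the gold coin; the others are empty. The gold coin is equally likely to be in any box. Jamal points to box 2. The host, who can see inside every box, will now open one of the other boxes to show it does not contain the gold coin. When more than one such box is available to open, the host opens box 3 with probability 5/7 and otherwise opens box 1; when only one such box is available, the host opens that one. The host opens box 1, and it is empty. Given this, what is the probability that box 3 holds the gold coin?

7/9

Condition on the true location of the gold coin.
If it is in box 1 (prior 1/3): the host opened box 1, so this case is ruled out; weight (1/3)·0 = 0.
If it is in box 2 (prior 1/3): box 3 is available but not opened, probability 2/7; weight (1/3)·(2/7) = 2/21.
If it is in box 3 (prior 1/3): only box 1 is available, probability 1; weight (1/3)·1 = 1/3.
The weights sum to 3/7.
So P(the gold coin in box 3 | the host opened box 1) = (1/3) / (3/7) = 7/9.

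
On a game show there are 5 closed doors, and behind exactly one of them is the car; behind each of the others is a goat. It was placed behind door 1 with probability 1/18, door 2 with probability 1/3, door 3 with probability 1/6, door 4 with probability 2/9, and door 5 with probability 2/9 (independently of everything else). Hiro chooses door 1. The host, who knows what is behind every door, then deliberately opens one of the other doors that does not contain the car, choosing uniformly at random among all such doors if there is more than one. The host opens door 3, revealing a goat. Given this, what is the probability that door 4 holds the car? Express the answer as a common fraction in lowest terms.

16/59

Consider each possible location of the car in turn.
If it is behind door 1 (prior 1/18): the host has 4 equally likely choices, so probability 1/4; weight (1/18)·(1/4) = 1/72.
If it is behind door 2 (prior 1/3): the host has 3 equally likely choices, so probability 1/3; weight (1/3)·(1/3) = 1/9.
If it is behind door 3 (prior 1/6): the host opened door 3, so this case is ruled out; weight (1/6)·0 = 0.
If it is behind either of doors 4 and 5 (prior 2/9 each): the host has 3 equally likely choices, so probability 1/3; weight (2/9)·(1/3) = 2/27 each.
The weights sum to 59/216.
So P(the car behind door 4 | the host opened door 3) = (2/27) / (59/216) = 16/59.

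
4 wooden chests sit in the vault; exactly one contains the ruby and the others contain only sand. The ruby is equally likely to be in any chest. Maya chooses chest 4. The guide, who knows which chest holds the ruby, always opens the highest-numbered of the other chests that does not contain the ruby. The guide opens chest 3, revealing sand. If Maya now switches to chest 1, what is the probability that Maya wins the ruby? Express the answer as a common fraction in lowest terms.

Consider each possible location of the ruby in turn.
If it is in any of chests 1, 2, and 4 (prior 1/4 each): chest 3 is the highest-numbered option available, probability 1; weight (1/4)·1 = 1/4 each.
If it is in chest 3 (prior 1/4): the guide opened chest 3, so this case is ruled out; weight (1/4)·0 = 0.
The weights sum to 3/4.
So P(the ruby in chest 1 | the guide opened chest 3) = (1/4) / (3/4) = 1/3.

1/3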